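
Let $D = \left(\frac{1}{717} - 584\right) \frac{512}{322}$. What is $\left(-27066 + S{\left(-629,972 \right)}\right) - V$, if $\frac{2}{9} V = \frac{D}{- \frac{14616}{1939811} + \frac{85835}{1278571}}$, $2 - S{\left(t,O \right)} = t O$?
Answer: $\frac{531759839169383672516}{812545010719153} \approx 6.5444 \cdot 10^{5}$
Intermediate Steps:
$S{\left(t,O \right)} = 2 - O t$ ($S{\left(t,O \right)} = 2 - t O = 2 - O t$)
$D = - \frac{107194112}{115437}$ ($D = \left(\frac{1}{717} - 584\right) 512 \cdot \frac{1}{322} = \left(- \frac{418727}{717}\right) \frac{256}{161} = - \frac{107194112}{115437} \approx -928.59$)
$V = - \frac{56970288325925314944}{812545010719153}$ ($V = \frac{9 \left(- \frac{107194112}{115437 \left(- \frac{14616}{1939811} + \frac{85835}{1278571}\right)}\right)}{2} = \frac{9 \left(- \frac{107194112}{115437 \cdot \frac{147816083449}{2480186090081}}\right)}{2} = \frac{9 \left(\left(- \frac{107194112}{115437}\right) \frac{2480186090081}{147816083449}\right)}{2} = \frac{9}{2} \left(- \frac{37980192217283543296}{2437635032157459}\right) = - \frac{56970288325925314944}{812545010719153} \approx -70113.0$)
$\left(-27066 + S{\left(-629,972 \right)}\right) - V = \left(-27066 - \left(-2 + 972 \left(-629\right)\right)\right) - - \frac{56970288325925314944}{812545010719153} = \left(-27066 + \left(2 + 611388\right)\right) + \frac{56970288325925314944}{812545010719153} = \left(-27066 + 611390\right) + \frac{56970288325925314944}{812545010719153} = 584324 + \frac{56970288325925314944}{812545010719153} = \frac{531759839169383672516}{812545010719153}$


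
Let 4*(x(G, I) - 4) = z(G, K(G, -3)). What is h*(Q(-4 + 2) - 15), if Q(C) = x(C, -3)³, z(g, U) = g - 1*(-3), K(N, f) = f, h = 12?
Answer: 11859/16 ≈ 741.19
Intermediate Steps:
z(g, U) = 3 + g (z(g, U) = g + 3 = 3 + g)
x(G, I) = 19/4 + G/4 (x(G, I) = 4 + (3 + G)/4 = 4 + (¾ + G/4) = 19/4 + G/4)
Q(C) = (19/4 + C/4)³
h*(Q(-4 + 2) - 15) = 12*((19 + (-4 + 2))³/64 - 15) = 12*((19 - 2)³/64 - 15) = 12*((1/64)*17³ - 15) = 12*((1/64)*4913 - 15) = 12*(4913/64 - 15) = 12*(3953/64) = 11859/16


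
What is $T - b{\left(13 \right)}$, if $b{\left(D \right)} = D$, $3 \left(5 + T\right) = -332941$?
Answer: $- \frac{332995}{3} \approx -1.11 \cdot 10^{5}$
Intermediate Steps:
$T = - \frac{332956}{3}$ ($T = -5 + \frac{1}{3} \left(-332941\right) = -5 - \frac{332941}{3} = - \frac{332956}{3} \approx -1.1099 \cdot 10^{5}$)
$T - b{\left(13 \right)} = - \frac{332956}{3} - 13 = - \frac{332995}{3}$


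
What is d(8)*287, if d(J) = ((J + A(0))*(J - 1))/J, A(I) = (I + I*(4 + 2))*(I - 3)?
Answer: 2009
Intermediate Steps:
A(I) = 7*I*(-3 + I) (A(I) = (I + I*6)*(-3 + I) = (I + 6*I)*(-3 + I) = (7*I)*(-3 + I) = 7*I*(-3 + I))
d(J) = -1 + J (d(J) = ((J + 7*0*(-3 + 0))*(J - 1))/J = ((J + 7*0*(-3))*(-1 + J))/J = ((J + 0)*(-1 + J))/J = (J*(-1 + J))/J = -1 + J)
d(8)*287 = (-1 + 8)*287 = 7*287 = 2009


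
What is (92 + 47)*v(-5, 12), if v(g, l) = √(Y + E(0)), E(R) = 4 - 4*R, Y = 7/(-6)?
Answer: 139*√102/6 ≈ 233.97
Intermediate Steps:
Y = -7/6 (Y = 7*(-⅙) = -7/6 ≈ -1.1667)
v(g, l) = √102/6 (v(g, l) = √(-7/6 + (4 - 4*0)) = √(-7/6 + (4 + 0)) = √(-7/6 + 4) = √(17/6) = √102/6)
(92 + 47)*v(-5, 12) = (92 + 47)*(√102/6) = 139*(√102/6) = 139*√102/6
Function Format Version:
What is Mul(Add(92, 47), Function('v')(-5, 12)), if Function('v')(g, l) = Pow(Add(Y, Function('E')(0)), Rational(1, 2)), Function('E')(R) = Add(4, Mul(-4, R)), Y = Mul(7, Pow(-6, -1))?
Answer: Mul(Rational(139, 6), Pow(102, Rational(1, 2))) ≈ 233.97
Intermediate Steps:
Y = Rational(-7, 6) (Y = Mul(7, Rational(-1, 6)) = Rational(-7, 6) ≈ -1.1667)
Function('v')(g, l) = Mul(Rational(1, 6), Pow(102, Rational(1, 2))) (Function('v')(g, l) = Pow(Add(Rational(-7, 6), Add(4, Mul(-4, 0))), Rational(1, 2)) = Pow(Add(Rational(-7, 6), Add(4, 0)), Rational(1, 2)) = Pow(Add(Rational(-7, 6), 4), Rational(1, 2)) = Pow(Rational(17, 6), Rational(1, 2)) = Mul(Rational(1, 6), Pow(102, Rational(1, 2))))
Mul(Add(92, 47), Function('v')(-5, 12)) = Mul(Add(92, 47), Mul(Rational(1, 6), Pow(102, Rational(1, 2)))) = Mul(139, Mul(Rational(1, 6), Pow(102, Rational(1, 2)))) = Mul(Rational(139, 6), Pow(102, Rational(1, 2)))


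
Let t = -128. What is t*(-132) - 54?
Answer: 16842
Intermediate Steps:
t*(-132) - 54 = -128*(-132) - 54 = 16896 - 54 = 16842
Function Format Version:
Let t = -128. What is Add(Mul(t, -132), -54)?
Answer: 16842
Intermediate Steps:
Add(Mul(t, -132), -54) = Add(Mul(-128, -132), -54) = Add(16896, -54) = 16842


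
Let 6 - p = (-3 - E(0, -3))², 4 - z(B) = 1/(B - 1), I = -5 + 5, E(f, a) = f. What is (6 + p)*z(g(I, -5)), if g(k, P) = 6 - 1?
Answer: 45/4 ≈ 11.250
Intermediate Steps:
I = 0
g(k, P) = 5
z(B) = 4 - 1/(-1 + B) (z(B) = 4 - 1/(B - 1) = 4 - 1/(-1 + B))
p = -3 (p = 6 - (-3 - 1*0)² = 6 - (-3 + 0)² = 6 - 1*(-3)² = 6 - 1*9 = 6 - 9 = -3)
(6 + p)*z(g(I, -5)) = (6 - 3)*((-5 + 4*5)/(-1 + 5)) = 3*((-5 + 20)/4) = 3*((¼)*15) = 3*(15/4) = 45/4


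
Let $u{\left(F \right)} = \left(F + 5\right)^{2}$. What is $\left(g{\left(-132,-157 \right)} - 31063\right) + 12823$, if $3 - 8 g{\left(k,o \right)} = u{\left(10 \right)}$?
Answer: $- \frac{73071}{4} \approx -18268.0$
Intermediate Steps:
$u{\left(F \right)} = \left(5 + F\right)^{2}$
$g{\left(k,o \right)} = - \frac{111}{4}$ ($g{\left(k,o \right)} = \frac{3}{8} - \frac{\left(5 + 10\right)^{2}}{8} = \frac{3}{8} - \frac{15^{2}}{8} = \frac{3}{8} - \frac{225}{8} = - \frac{111}{4}$)
$\left(g{\left(-132,-157 \right)} - 31063\right) + 12823 = \left(- \frac{111}{4} - 31063\right) + 12823 = - \frac{124363}{4} + 12823 = - \frac{73071}{4}$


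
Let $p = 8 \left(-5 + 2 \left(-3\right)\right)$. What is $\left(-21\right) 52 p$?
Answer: $96096$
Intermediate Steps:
$p = -88$ ($p = 8 \left(-5 - 6\right) = 8 \left(-11\right) = -88$)
$\left(-21\right) 52 p = \left(-21\right) 52 \left(-88\right) = \left(-1092\right) \left(-88\right) = 96096$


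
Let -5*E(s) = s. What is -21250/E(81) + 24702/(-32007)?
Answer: 1132914296/864189 ≈ 1311.0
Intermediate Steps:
E(s) = -s/5
-21250/E(81) + 24702/(-32007) = -21250/((-⅕*81)) + 24702/(-32007) = -21250/(-81/5) + 24702*(-1/32007) = -21250*(-5/81) - 8234/10669 = 106250/81 - 8234/10669 = 1132914296/864189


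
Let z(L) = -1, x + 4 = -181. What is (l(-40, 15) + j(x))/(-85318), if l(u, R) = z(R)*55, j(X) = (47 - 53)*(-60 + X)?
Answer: -1415/85318 ≈ -0.016585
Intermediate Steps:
x = -185 (x = -4 - 181 = -185)
j(X) = 360 - 6*X (j(X) = -6*(-60 + X) = 360 - 6*X)
l(u, R) = -55 (l(u, R) = -1*55 = -55)
(l(-40, 15) + j(x))/(-85318) = (-55 + (360 - 6*(-185)))/(-85318) = (-55 + (360 + 1110))*(-1/85318) = (-55 + 1470)*(-1/85318) = 1415*(-1/85318) = -1415/85318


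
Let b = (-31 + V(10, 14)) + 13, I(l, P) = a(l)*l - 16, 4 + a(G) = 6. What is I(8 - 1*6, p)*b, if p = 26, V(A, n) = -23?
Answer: 492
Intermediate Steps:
a(G) = 2 (a(G) = -4 + 6 = 2)
I(l, P) = -16 + 2*l (I(l, P) = 2*l - 16 = -16 + 2*l)
b = -41 (b = (-31 - 23) + 13 = -54 + 13 = -41)
I(8 - 1*6, p)*b = (-16 + 2*(8 - 1*6))*(-41) = (-16 + 2*(8 - 6))*(-41) = (-16 + 2*2)*(-41) = (-16 + 4)*(-41) = -12*(-41) = 492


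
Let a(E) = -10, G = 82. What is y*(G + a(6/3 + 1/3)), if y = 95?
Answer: 6840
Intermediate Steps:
y*(G + a(6/3 + 1/3)) = 95*(82 - 10) = 95*72 = 6840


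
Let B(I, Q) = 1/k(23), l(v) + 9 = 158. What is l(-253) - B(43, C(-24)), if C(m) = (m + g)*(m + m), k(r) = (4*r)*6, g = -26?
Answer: 82247/552 ≈ 149.00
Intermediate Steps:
l(v) = 149 (l(v) = -9 + 158 = 149)
k(r) = 24*r
C(m) = 2*m*(-26 + m) (C(m) = (m - 26)*(m + m) = (-26 + m)*(2*m) = 2*m*(-26 + m))
B(I, Q) = 1/552 (B(I, Q) = 1/(24*23) = 1/552)
l(-253) - B(43, C(-24)) = 149 - 1*1/552 = 149 - 1/552 = 82247/552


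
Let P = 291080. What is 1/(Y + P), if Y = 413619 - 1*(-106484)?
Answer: 1/811183 ≈ 1.2328e-6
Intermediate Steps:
Y = 520103 (Y = 413619 + 106484 = 520103)
1/(Y + P) = 1/(520103 + 291080) = 1/811183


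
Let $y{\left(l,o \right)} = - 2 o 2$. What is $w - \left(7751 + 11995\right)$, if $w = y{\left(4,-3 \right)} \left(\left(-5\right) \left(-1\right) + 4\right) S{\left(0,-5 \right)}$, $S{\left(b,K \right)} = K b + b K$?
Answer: $-19746$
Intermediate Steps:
$S{\left(b,K \right)} = 2 K b$ ($S{\left(b,K \right)} = K b + K b = 2 K b$)
$y{\left(l,o \right)} = - 4 o$
$w = 0$ ($w = \left(-4\right) \left(-3\right) \left(\left(-5\right) \left(-1\right) + 4\right) 2 \left(-5\right) 0 = 12 \left(5 + 4\right) 0 = 12 \cdot 9 \cdot 0 = 108 \cdot 0 = 0$)
$w - \left(7751 + 11995\right) = 0 - \left(7751 + 11995\right) = 0 - 19746 = -19746$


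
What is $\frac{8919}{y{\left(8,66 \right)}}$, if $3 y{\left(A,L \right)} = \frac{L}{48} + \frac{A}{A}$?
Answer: $\frac{214056}{19} \approx 11266.0$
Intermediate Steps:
$y{\left(A,L \right)} = \frac{1}{3} + \frac{L}{144}$ ($y{\left(A,L \right)} = \frac{\frac{L}{48} + \frac{A}{A}}{3} = \frac{L \frac{1}{48} + 1}{3} = \frac{\frac{L}{48} + 1}{3} = \frac{1 + \frac{L}{48}}{3} = \frac{1}{3} + \frac{L}{144}$)
$\frac{8919}{y{\left(8,66 \right)}} = \frac{8919}{\frac{1}{3} + \frac{1}{144} \cdot 66} = \frac{8919}{\frac{1}{3} + \frac{11}{24}} = \frac{8919}{\frac{19}{24}} = 8919 \cdot \frac{24}{19} = \frac{214056}{19}$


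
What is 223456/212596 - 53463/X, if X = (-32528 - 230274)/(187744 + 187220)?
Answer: 532738378558198/6983831749 ≈ 76282.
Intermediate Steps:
X = -131401/187482 (X = -262802/374964 = -262802*1/374964 = -131401/187482 ≈ -0.70087)
223456/212596 - 53463/X = 223456/212596 - 53463/(-131401/187482) = 223456*(1/212596) - 53463*(-187482/131401) = 55864/53149 + 10023350166/131401 = 532738378558198/6983831749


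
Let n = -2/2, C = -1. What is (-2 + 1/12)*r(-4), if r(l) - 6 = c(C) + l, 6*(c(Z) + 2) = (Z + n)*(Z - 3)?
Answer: -23/9 ≈ -2.5556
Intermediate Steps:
n = -1 (n = -2*½ = -1)
c(Z) = -2 + (-1 + Z)*(-3 + Z)/6 (c(Z) = -2 + ((Z - 1)*(Z - 3))/6 = -2 + ((-1 + Z)*(-3 + Z))/6 = -2 + (-1 + Z)*(-3 + Z)/6)
r(l) = 16/3 + l (r(l) = 6 + ((-3/2 - ⅔*(-1) + (⅙)*(-1)²) + l) = 6 + ((-3/2 + ⅔ + (⅙)*1) + l) = 6 + ((-3/2 + ⅔ + ⅙) + l) = 6 + (-⅔ + l) = 16/3 + l)
(-2 + 1/12)*r(-4) = (-2 + 1/12)*(16/3 - 4) = (-2 + 1*(1/12))*(4/3) = (-2 + 1/12)*(4/3) = -23/12*4/3 = -23/9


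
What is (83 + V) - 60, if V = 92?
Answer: 115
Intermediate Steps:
(83 + V) - 60 = (83 + 92) - 60 = 175 - 60 = 115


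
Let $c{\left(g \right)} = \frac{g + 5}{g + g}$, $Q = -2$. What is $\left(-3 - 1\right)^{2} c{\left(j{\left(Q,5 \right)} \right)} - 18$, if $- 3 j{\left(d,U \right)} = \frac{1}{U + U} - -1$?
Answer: $- \frac{1310}{11} \approx -119.09$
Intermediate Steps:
$j{\left(d,U \right)} = - \frac{1}{3} - \frac{1}{6 U}$ ($j{\left(d,U \right)} = - \frac{\frac{1}{U + U} - -1}{3} = - \frac{\frac{1}{2 U} + 1}{3} = - \frac{1 + \frac{1}{2 U}}{3} = - \frac{1}{3} - \frac{1}{6 U}$)
$c{\left(g \right)} = \frac{5 + g}{2 g}$
$\left(-3 - 1\right)^{2} c{\left(j{\left(Q,5 \right)} \right)} - 18 = \left(-3 - 1\right)^{2} \frac{5 + \frac{-1 - 10}{6 \cdot 5}}{2 \frac{-1 - 10}{6 \cdot 5}} - 18 = \left(-4\right)^{2} \frac{5 + \frac{1}{6} \cdot \frac{1}{5} \left(-1 - 10\right)}{2 \cdot \frac{1}{6} \cdot \frac{1}{5} \left(-1 - 10\right)} - 18 = 16 \frac{5 + \frac{1}{6} \cdot \frac{1}{5} \left(-11\right)}{2 \cdot \frac{1}{6} \cdot \frac{1}{5} \left(-11\right)} - 18 = 16 \frac{5 - \frac{11}{30}}{2 \left(- \frac{11}{30}\right)} - 18 = 16 \cdot \frac{1}{2} \left(- \frac{30}{11}\right) \frac{139}{30} - 18 = 16 \left(- \frac{139}{22}\right) - 18 = - \frac{1112}{11} - 18 = - \frac{1310}{11}$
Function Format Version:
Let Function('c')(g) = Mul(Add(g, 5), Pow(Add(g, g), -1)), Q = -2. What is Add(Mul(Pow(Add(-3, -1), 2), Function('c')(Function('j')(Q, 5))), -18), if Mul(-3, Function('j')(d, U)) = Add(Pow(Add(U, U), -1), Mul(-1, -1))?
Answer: Rational(-1310, 11) ≈ -119.09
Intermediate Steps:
Function('j')(d, U) = Add(Rational(-1, 3), Mul(Rational(-1, 6), Pow(U, -1))) (Function('j')(d, U) = Mul(Rational(-1, 3), Add(Pow(Add(U, U), -1), Mul(-1, -1))) = Mul(Rational(-1, 3), Add(Pow(Mul(2, U), -1), 1)) = Mul(Rational(-1, 3), Add(Mul(Rational(1, 2), Pow(U, -1)), 1)) = Mul(Rational(-1, 3), Add(1, Mul(Rational(1, 2), Pow(U, -1)))) = Add(Rational(-1, 3), Mul(Rational(-1, 6), Pow(U, -1))))
Function('c')(g) = Mul(Rational(1, 2), Pow(g, -1), Add(5, g)) (Function('c')(g) = Mul(Add(5, g), Pow(Mul(2, g), -1)) = Mul(Add(5, g), Mul(Rational(1, 2), Pow(g, -1))) = Mul(Rational(1, 2), Pow(g, -1), Add(5, g)))
Add(Mul(Pow(Add(-3, -1), 2), Function('c')(Function('j')(Q, 5))), -18) = Add(Mul(Pow(Add(-3, -1), 2), Mul(Rational(1, 2), Pow(Mul(Rational(1, 6), Pow(5, -1), Add(-1, Mul(-2, 5))), -1), Add(5, Mul(Rational(1, 6), Pow(5, -1), Add(-1, Mul(-2, 5)))))), -18) = Add(Mul(Pow(-4, 2), Mul(Rational(1, 2), Pow(Mul(Rational(1, 6), Rational(1, 5), Add(-1, -10)), -1), Add(5, Mul(Rational(1, 6), Rational(1, 5), Add(-1, -10))))), -18) = Add(Mul(16, Mul(Rational(1, 2), Pow(Mul(Rational(1, 6), Rational(1, 5), -11), -1), Add(5, Mul(Rational(1, 6), Rational(1, 5), -11)))), -18) = Add(Mul(16, Mul(Rational(1, 2), Pow(Rational(-11, 30), -1), Add(5, Rational(-11, 30)))), -18) = Add(Mul(16, Mul(Rational(1, 2), Rational(-30, 11), Rational(139, 30))), -18) = Add(Mul(16, Rational(-139, 22)), -18) = Add(Rational(-1112, 11), -18) = Rational(-1310, 11)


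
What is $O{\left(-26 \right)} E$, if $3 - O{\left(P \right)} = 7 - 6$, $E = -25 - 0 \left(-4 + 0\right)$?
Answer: $-50$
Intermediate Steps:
$E = -25$ ($E = -25 - 0 \left(-4\right) = -25 - 0 = -25 + 0 = -25$)
$O{\left(P \right)} = 2$ ($O{\left(P \right)} = 3 - \left(7 - 6\right) = 3 - 1 = 2$)
$O{\left(-26 \right)} E = 2 \left(-25\right) = -50$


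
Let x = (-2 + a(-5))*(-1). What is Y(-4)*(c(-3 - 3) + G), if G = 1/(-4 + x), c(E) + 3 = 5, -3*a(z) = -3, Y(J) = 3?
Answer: 5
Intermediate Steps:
a(z) = 1 (a(z) = -1/3*(-3) = 1)
c(E) = 2 (c(E) = -3 + 5 = 2)
x = 1 (x = (-2 + 1)*(-1) = -1*(-1) = 1)
G = -1/3 (G = 1/(-4 + 1) = 1/(-3) = -1/3 ≈ -0.33333)
Y(-4)*(c(-3 - 3) + G) = 3*(2 - 1/3) = 3*(5/3) = 5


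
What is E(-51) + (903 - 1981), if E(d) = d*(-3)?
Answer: -925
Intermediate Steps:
E(d) = -3*d
E(-51) + (903 - 1981) = -3*(-51) + (903 - 1981) = 153 - 1078 = -925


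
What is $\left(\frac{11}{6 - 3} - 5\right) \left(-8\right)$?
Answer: $\frac{32}{3} \approx 10.667$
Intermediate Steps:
$\left(\frac{11}{6 - 3} - 5\right) \left(-8\right) = \left(\frac{11}{3} - 5\right) \left(-8\right) = \left(- \frac{4}{3}\right) \left(-8\right) = \frac{32}{3}$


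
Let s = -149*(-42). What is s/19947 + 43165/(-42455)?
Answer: -39688591/56456659 ≈ -0.70299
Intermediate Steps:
s = 6258
s/19947 + 43165/(-42455) = 6258/19947 + 43165/(-42455) = 6258*(1/19947) + 43165*(-1/42455) = 2086/6649 - 8633/8491 = -39688591/56456659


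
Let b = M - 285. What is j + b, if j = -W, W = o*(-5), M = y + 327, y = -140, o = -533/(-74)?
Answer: -4587/74 ≈ -61.987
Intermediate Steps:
o = 533/74 (o = -533*(-1/74) = 533/74 ≈ 7.2027)
M = 187 (M = -140 + 327 = 187)
W = -2665/74 (W = (533/74)*(-5) = -2665/74 ≈ -36.013)
b = -98 (b = 187 - 285 = -98)
j = 2665/74 (j = -1*(-2665/74) = 2665/74 ≈ 36.013)
j + b = 2665/74 - 98 = -4587/74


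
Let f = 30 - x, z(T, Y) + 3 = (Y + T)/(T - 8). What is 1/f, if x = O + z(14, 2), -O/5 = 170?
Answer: 3/2641 ≈ 0.0011359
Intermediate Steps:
O = -850 (O = -5*170 = -850)
z(T, Y) = -3 + (T + Y)/(-8 + T) (z(T, Y) = -3 + (Y + T)/(T - 8) = -3 + (T + Y)/(-8 + T))
x = -2551/3 (x = -850 + (24 + 2 - 2*14)/(-8 + 14) = -850 + (24 + 2 - 28)/6 = -850 + (1/6)*(-2) = -850 - 1/3 = -2551/3 ≈ -850.33)
f = 2641/3 (f = 30 - 1*(-2551/3) = 30 + 2551/3 = 2641/3 ≈ 880.33)
1/f = 1/(2641/3) = 3/2641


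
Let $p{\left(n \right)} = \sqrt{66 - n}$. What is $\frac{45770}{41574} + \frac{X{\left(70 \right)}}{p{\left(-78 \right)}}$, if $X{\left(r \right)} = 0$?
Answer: $\frac{22885}{20787} \approx 1.1009$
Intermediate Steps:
$\frac{45770}{41574} + \frac{X{\left(70 \right)}}{p{\left(-78 \right)}} = \frac{45770}{41574} + \frac{0}{\sqrt{66 - -78}} = 45770 \cdot \frac{1}{41574} + \frac{0}{\sqrt{66 + 78}} = \frac{22885}{20787} + \frac{0}{\sqrt{144}} = \frac{22885}{20787} + \frac{0}{12} = \frac{22885}{20787} + 0 \cdot \frac{1}{12} = \frac{22885}{20787} + 0 = \frac{22885}{20787}$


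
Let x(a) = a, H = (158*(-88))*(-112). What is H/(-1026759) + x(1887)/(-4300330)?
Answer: -6698617786073/4415402530470 ≈ -1.5171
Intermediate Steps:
H = 1557248 (H = -13904*(-112) = 1557248)
H/(-1026759) + x(1887)/(-4300330) = 1557248/(-1026759) + 1887/(-4300330) = 1557248*(-1/1026759) + 1887*(-1/4300330) = -1557248/1026759 - 1887/4300330 = -6698617786073/4415402530470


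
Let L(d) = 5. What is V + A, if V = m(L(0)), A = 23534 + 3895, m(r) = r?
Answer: 27434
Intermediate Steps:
A = 27429
V = 5
V + A = 5 + 27429 = 27434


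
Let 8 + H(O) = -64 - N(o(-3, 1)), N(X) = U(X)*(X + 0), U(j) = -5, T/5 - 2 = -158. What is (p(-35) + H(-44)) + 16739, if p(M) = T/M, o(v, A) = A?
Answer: 116860/7 ≈ 16694.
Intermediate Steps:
T = -780 (T = 10 + 5*(-158) = 10 - 790 = -780)
p(M) = -780/M
N(X) = -5*X (N(X) = -5*(X + 0) = -5*X)
H(O) = -67 (H(O) = -8 + (-64 - (-5)) = -8 + (-64 - 1*(-5)) = -8 + (-64 + 5) = -8 - 59 = -67)
(p(-35) + H(-44)) + 16739 = (-780/(-35) - 67) + 16739 = (-780*(-1/35) - 67) + 16739 = (156/7 - 67) + 16739 = -313/7 + 16739 = 116860/7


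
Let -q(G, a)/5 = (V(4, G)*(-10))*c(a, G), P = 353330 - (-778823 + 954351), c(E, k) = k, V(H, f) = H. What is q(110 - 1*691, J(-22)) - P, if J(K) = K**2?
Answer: -294002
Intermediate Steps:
P = 177802 (P = 353330 - 1*175528 = 353330 - 175528 = 177802)
q(G, a) = 200*G (q(G, a) = -5*4*(-10)*G = -(-200)*G = 200*G)
q(110 - 1*691, J(-22)) - P = 200*(110 - 1*691) - 1*177802 = 200*(110 - 691) - 177802 = 200*(-581) - 177802 = -116200 - 177802 = -294002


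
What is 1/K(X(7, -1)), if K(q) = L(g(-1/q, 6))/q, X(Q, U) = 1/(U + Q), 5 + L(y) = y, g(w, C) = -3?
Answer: -1/48 ≈ -0.020833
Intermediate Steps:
L(y) = -5 + y
X(Q, U) = 1/(Q + U)
K(q) = -8/q (K(q) = (-5 - 3)/q = -8/q)
1/K(X(7, -1)) = 1/(-8/(1/(7 - 1))) = 1/(-8/(1/6)) = 1/(-8/1/6) = 1/(-8*6) = 1/(-48) = -1/48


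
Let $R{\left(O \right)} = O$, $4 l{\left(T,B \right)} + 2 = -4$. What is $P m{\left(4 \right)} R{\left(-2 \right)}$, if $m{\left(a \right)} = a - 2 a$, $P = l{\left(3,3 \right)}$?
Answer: $-12$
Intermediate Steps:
$l{\left(T,B \right)} = - \frac{3}{2}$ ($l{\left(T,B \right)} = - \frac{1}{2} + \frac{1}{4} \left(-4\right) = - \frac{1}{2} - 1 = - \frac{3}{2}$)
$P = - \frac{3}{2} \approx -1.5$
$m{\left(a \right)} = - a$
$P m{\left(4 \right)} R{\left(-2 \right)} = - \frac{3 \left(\left(-1\right) 4\right)}{2} \left(-2\right) = \left(- \frac{3}{2}\right) \left(-4\right) \left(-2\right) = 6 \left(-2\right) = -12$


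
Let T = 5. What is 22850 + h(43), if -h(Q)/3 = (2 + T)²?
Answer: 22703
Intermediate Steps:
h(Q) = -147 (h(Q) = -3*(2 + 5)² = -3*7² = -3*49 = -147)
22850 + h(43) = 22850 - 147 = 22703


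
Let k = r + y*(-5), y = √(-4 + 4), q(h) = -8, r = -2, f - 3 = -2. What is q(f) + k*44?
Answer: -96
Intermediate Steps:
f = 1 (f = 3 - 2 = 1)
y = 0 (y = √0 = 0)
k = -2 (k = -2 + 0*(-5) = -2 + 0 = -2)
q(f) + k*44 = -8 - 2*44 = -8 - 88 = -96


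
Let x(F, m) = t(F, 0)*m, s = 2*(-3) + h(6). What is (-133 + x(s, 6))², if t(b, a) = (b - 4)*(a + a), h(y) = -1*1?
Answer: 17689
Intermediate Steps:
h(y) = -1
t(b, a) = 2*a*(-4 + b) (t(b, a) = (-4 + b)*(2*a) = 2*a*(-4 + b))
s = -7 (s = 2*(-3) - 1 = -6 - 1 = -7)
x(F, m) = 0 (x(F, m) = (2*0*(-4 + F))*m = 0*m = 0)
(-133 + x(s, 6))² = (-133 + 0)² = (-133)² = 17689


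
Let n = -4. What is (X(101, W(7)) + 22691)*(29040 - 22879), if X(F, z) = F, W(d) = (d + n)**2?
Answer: 140421512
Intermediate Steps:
W(d) = (-4 + d)**2 (W(d) = (d - 4)**2 = (-4 + d)**2)
(X(101, W(7)) + 22691)*(29040 - 22879) = (101 + 22691)*(29040 - 22879) = 22792*6161 = 140421512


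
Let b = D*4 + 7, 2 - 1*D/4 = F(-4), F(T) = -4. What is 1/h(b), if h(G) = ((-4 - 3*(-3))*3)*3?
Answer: 1/45 ≈ 0.022222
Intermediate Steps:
D = 24 (D = 8 - 4*(-4) = 8 + 16 = 24)
b = 103 (b = 24*4 + 7 = 96 + 7 = 103)
h(G) = 45 (h(G) = ((-4 + 9)*3)*3 = (5*3)*3 = 15*3 = 45)
1/h(b) = 1/45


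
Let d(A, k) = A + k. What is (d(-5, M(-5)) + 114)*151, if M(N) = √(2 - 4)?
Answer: 16459 + 151*I*√2 ≈ 16459.0 + 213.55*I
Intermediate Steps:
M(N) = I*√2 (M(N) = √(-2) = I*√2)
(d(-5, M(-5)) + 114)*151 = ((-5 + I*√2) + 114)*151 = (109 + I*√2)*151 = 16459 + 151*I*√2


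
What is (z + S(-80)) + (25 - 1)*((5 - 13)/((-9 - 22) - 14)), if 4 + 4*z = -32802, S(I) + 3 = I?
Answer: -248407/30 ≈ -8280.2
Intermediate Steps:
S(I) = -3 + I
z = -16403/2 (z = -1 + (¼)*(-32802) = -1 - 16401/2 = -16403/2 ≈ -8201.5)
(z + S(-80)) + (25 - 1)*((5 - 13)/((-9 - 22) - 14)) = (-16403/2 + (-3 - 80)) + (25 - 1)*((5 - 13)/((-9 - 22) - 14)) = (-16403/2 - 83) + 24*(-8/(-31 - 14)) = -16569/2 + 24*(-8/(-45)) = -16569/2 + 24*(-8*(-1/45)) = -16569/2 + 24*(8/45) = -16569/2 + 64/15 = -248407/30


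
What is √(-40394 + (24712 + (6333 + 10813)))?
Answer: 2*√366 ≈ 38.262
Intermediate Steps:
√(-40394 + (24712 + (6333 + 10813))) = √(-40394 + (24712 + 17146)) = √(-40394 + 41858) = √1464 = 2*√366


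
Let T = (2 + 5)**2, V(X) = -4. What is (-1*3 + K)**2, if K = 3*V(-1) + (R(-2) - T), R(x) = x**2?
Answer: 3600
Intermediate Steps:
T = 49 (T = 7**2 = 49)
K = -57 (K = 3*(-4) + ((-2)**2 - 1*49) = -12 + (4 - 49) = -12 - 45 = -57)
(-1*3 + K)**2 = (-1*3 - 57)**2 = (-3 - 57)**2 = (-60)**2 = 3600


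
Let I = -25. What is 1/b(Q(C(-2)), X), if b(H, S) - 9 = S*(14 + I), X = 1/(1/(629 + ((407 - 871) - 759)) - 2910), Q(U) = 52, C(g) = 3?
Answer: 1728541/15563403 ≈ 0.11106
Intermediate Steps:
X = -594/1728541 (X = 1/(1/(629 + (-464 - 759)) - 2910) = 1/(1/(629 - 1223) - 2910) = 1/(1/(-594) - 2910) = 1/(-1/594 - 2910) = 1/(-1728541/594) = -594/1728541 ≈ -0.00034364)
b(H, S) = 9 - 11*S (b(H, S) = 9 + S*(14 - 25) = 9 + S*(-11) = 9 - 11*S)
1/b(Q(C(-2)), X) = 1/(9 - 11*(-594/1728541)) = 1/(9 + 6534/1728541) = 1/(15563403/1728541) = 1728541/15563403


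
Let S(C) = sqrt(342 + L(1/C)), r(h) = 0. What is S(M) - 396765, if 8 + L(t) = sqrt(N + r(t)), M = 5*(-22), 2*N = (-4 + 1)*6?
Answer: -396765 + sqrt(334 + 3*I) ≈ -3.9675e+5 + 0.082075*I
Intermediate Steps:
N = -9 (N = ((-4 + 1)*6)/2 = (-3*6)/2 = (1/2)*(-18) = -9)
M = -110
L(t) = -8 + 3*I (L(t) = -8 + sqrt(-9 + 0) = -8 + sqrt(-9) = -8 + 3*I)
S(C) = sqrt(334 + 3*I) (S(C) = sqrt(342 + (-8 + 3*I)) = sqrt(334 + 3*I))
S(M) - 396765 = sqrt(334 + 3*I) - 396765 = -396765 + sqrt(334 + 3*I)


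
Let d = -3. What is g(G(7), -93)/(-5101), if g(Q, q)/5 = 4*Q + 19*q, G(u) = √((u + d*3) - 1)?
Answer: 8835/5101 - 20*I*√3/5101 ≈ 1.732 - 0.006791*I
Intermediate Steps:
G(u) = √(-10 + u) (G(u) = √((u - 3*3) - 1) = √((u - 9) - 1) = √((-9 + u) - 1) = √(-10 + u))
g(Q, q) = 20*Q + 95*q (g(Q, q) = 5*(4*Q + 19*q) = 20*Q + 95*q)
g(G(7), -93)/(-5101) = (20*√(-10 + 7) + 95*(-93))/(-5101) = (20*√(-3) - 8835)*(-1/5101) = (20*(I*√3) - 8835)*(-1/5101) = (20*I*√3 - 8835)*(-1/5101) = (-8835 + 20*I*√3)*(-1/5101) = 8835/5101 - 20*I*√3/5101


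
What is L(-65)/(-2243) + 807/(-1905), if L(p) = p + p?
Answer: -520817/1424305 ≈ -0.36566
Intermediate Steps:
L(p) = 2*p
L(-65)/(-2243) + 807/(-1905) = (2*(-65))/(-2243) + 807/(-1905) = -130*(-1/2243) + 807*(-1/1905) = 130/2243 - 269/635 = -520817/1424305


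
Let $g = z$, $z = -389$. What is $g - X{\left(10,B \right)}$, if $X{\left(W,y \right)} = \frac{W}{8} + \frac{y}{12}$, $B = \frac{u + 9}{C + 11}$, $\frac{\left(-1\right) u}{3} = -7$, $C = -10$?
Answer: $- \frac{1571}{4} \approx -392.75$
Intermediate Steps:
$g = -389$
$u = 21$ ($u = \left(-3\right) \left(-7\right) = 21$)
$B = 30$ ($B = \frac{21 + 9}{-10 + 11} = \frac{30}{1} = 30 \cdot 1 = 30$)
$X{\left(W,y \right)} = \frac{W}{8} + \frac{y}{12}$ ($X{\left(W,y \right)} = W \frac{1}{8} + y \frac{1}{12} = \frac{W}{8} + \frac{y}{12}$)
$g - X{\left(10,B \right)} = -389 - \left(\frac{1}{8} \cdot 10 + \frac{1}{12} \cdot 30\right) = -389 - \left(\frac{5}{4} + \frac{5}{2}\right) = -389 - \frac{15}{4} = - \frac{1571}{4}$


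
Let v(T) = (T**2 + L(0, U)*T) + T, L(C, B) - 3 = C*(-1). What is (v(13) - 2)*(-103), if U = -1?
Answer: -22557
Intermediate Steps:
L(C, B) = 3 - C (L(C, B) = 3 + C*(-1) = 3 - C)
v(T) = T**2 + 4*T (v(T) = (T**2 + (3 - 1*0)*T) + T = (T**2 + (3 + 0)*T) + T = (T**2 + 3*T) + T = T**2 + 4*T)
(v(13) - 2)*(-103) = (13*(4 + 13) - 2)*(-103) = (13*17 - 2)*(-103) = (221 - 2)*(-103) = 219*(-103) = -22557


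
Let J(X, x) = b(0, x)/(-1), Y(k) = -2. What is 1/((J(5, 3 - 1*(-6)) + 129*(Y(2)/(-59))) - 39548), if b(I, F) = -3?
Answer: -59/2332897 ≈ -2.5290e-5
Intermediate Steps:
J(X, x) = 3 (J(X, x) = -3/(-1) = -3*(-1) = 3)
1/((J(5, 3 - 1*(-6)) + 129*(Y(2)/(-59))) - 39548) = 1/((3 + 129*(-2/(-59))) - 39548) = 1/((3 + 129*(-2*(-1/59))) - 39548) = 1/((3 + 129*(2/59)) - 39548) = 1/((3 + 258/59) - 39548) = 1/(435/59 - 39548) = 1/(-2332897/59) = -59/2332897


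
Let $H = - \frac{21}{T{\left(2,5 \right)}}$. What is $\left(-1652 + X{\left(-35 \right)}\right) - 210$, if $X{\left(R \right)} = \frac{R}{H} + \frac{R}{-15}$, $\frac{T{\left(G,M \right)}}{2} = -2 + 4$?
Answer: $-1853$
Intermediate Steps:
$T{\left(G,M \right)} = 4$ ($T{\left(G,M \right)} = 2 \left(-2 + 4\right) = 2 \cdot 2 = 4$)
$H = - \frac{21}{4} \approx -5.25$
$X{\left(R \right)} = - \frac{9 R}{35}$ ($X{\left(R \right)} = \frac{R}{- \frac{21}{4}} + \frac{R}{-15} = R \left(- \frac{4}{21}\right) + R \left(- \frac{1}{15}\right) = - \frac{4 R}{21} - \frac{R}{15} = - \frac{9 R}{35}$)
$\left(-1652 + X{\left(-35 \right)}\right) - 210 = \left(-1652 - -9\right) - 210 = \left(-1652 + 9\right) - 210 = -1643 - 210 = -1853$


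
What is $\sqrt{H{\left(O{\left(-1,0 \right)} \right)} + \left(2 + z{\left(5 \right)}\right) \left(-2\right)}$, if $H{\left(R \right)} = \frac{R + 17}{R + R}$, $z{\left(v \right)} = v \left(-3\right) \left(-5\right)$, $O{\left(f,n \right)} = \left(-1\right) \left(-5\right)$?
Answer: $\frac{i \sqrt{3795}}{5} \approx 12.321 i$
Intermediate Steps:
$O{\left(f,n \right)} = 5$
$z{\left(v \right)} = 15 v$ ($z{\left(v \right)} = - 3 v \left(-5\right) = 15 v$)
$H{\left(R \right)} = \frac{17 + R}{2 R}$
$\sqrt{H{\left(O{\left(-1,0 \right)} \right)} + \left(2 + z{\left(5 \right)}\right) \left(-2\right)} = \sqrt{\frac{17 + 5}{2 \cdot 5} + \left(2 + 15 \cdot 5\right) \left(-2\right)} = \sqrt{\frac{1}{2} \cdot \frac{1}{5} \cdot 22 + \left(2 + 75\right) \left(-2\right)} = \sqrt{\frac{11}{5} + 77 \left(-2\right)} = \sqrt{\frac{11}{5} - 154} = \sqrt{- \frac{759}{5}} = \frac{i \sqrt{3795}}{5}$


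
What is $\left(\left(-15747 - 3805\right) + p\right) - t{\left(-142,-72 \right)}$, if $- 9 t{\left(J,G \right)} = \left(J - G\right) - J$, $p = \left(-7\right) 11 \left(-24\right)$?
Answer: $-17696$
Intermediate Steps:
$p = 1848$ ($p = \left(-77\right) \left(-24\right) = 1848$)
$t{\left(J,G \right)} = \frac{G}{9}$ ($t{\left(J,G \right)} = - \frac{\left(J - G\right) - J}{9} = - \frac{\left(-1\right) G}{9} = \frac{G}{9}$)
$\left(\left(-15747 - 3805\right) + p\right) - t{\left(-142,-72 \right)} = \left(\left(-15747 - 3805\right) + 1848\right) - \frac{1}{9} \left(-72\right) = \left(-19552 + 1848\right) - -8 = -17704 + 8 = -17696$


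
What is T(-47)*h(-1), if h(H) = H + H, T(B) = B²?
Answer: -4418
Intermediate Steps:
h(H) = 2*H
T(-47)*h(-1) = (-47)²*(2*(-1)) = 2209*(-2) = -4418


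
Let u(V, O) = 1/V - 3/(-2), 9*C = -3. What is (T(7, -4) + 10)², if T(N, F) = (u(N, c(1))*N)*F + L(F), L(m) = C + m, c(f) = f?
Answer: 14641/9 ≈ 1626.8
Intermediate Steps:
C = -⅓ (C = (⅑)*(-3) = -⅓ ≈ -0.33333)
L(m) = -⅓ + m
u(V, O) = 3/2 + 1/V (u(V, O) = 1/V - 3*(-½) = 1/V + 3/2 = 3/2 + 1/V)
T(N, F) = -⅓ + F + F*N*(3/2 + 1/N) (T(N, F) = ((3/2 + 1/N)*N)*F + (-⅓ + F) = (N*(3/2 + 1/N))*F + (-⅓ + F) = F*N*(3/2 + 1/N) + (-⅓ + F) = -⅓ + F + F*N*(3/2 + 1/N))
(T(7, -4) + 10)² = ((-⅓ + 2*(-4) + (3/2)*(-4)*7) + 10)² = ((-⅓ - 8 - 42) + 10)² = (-151/3 + 10)² = (-121/3)² = 14641/9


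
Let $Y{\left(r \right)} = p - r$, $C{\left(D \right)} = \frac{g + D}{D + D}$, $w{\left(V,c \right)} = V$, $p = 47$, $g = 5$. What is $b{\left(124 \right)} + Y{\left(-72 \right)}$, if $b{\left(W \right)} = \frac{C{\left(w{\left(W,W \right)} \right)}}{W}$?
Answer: $\frac{3659617}{30752} \approx 119.0$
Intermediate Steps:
$C{\left(D \right)} = \frac{5 + D}{2 D}$ ($C{\left(D \right)} = \frac{5 + D}{D + D} = \frac{5 + D}{2 D}$)
$Y{\left(r \right)} = 47 - r$
$b{\left(W \right)} = \frac{5 + W}{2 W^{2}}$ ($b{\left(W \right)} = \frac{\frac{1}{2} \frac{1}{W} \left(5 + W\right)}{W} = \frac{5 + W}{2 W^{2}}$)
$b{\left(124 \right)} + Y{\left(-72 \right)} = \frac{5 + 124}{2 \cdot 15376} + \left(47 - -72\right) = \frac{1}{2} \cdot \frac{1}{15376} \cdot 129 + \left(47 + 72\right) = \frac{129}{30752} + 119 = \frac{3659617}{30752}$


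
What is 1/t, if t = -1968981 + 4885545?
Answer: 1/2916564 ≈ 3.4287e-7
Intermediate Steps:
t = 2916564
1/t = 1/2916564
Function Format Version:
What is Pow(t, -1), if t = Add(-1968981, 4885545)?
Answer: Rational(1, 2916564) ≈ 3.4287e-7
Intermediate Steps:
t = 2916564
Pow(t, -1) = Pow(2916564, -1) = Rational(1, 2916564)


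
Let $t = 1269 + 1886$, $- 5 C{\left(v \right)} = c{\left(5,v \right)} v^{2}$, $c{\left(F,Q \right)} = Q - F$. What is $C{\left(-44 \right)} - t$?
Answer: $\frac{79089}{5} \approx 15818.0$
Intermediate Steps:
$C{\left(v \right)} = - \frac{v^{2} \left(-5 + v\right)}{5}$ ($C{\left(v \right)} = - \frac{\left(v - 5\right) v^{2}}{5} = - \frac{\left(-5 + v\right) v^{2}}{5} = - \frac{v^{2} \left(-5 + v\right)}{5}$)
$t = 3155$
$C{\left(-44 \right)} - t = \frac{\left(-44\right)^{2} \left(5 - -44\right)}{5} - 3155 = \frac{1}{5} \cdot 1936 \left(5 + 44\right) - 3155 = \frac{1}{5} \cdot 1936 \cdot 49 - 3155 = \frac{94864}{5} - 3155 = \frac{79089}{5}$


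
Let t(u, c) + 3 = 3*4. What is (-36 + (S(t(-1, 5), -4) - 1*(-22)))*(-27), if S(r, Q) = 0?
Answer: 378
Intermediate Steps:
t(u, c) = 9 (t(u, c) = -3 + 3*4 = -3 + 12 = 9)
(-36 + (S(t(-1, 5), -4) - 1*(-22)))*(-27) = (-36 + (0 - 1*(-22)))*(-27) = (-36 + (0 + 22))*(-27) = (-36 + 22)*(-27) = -14*(-27) = 378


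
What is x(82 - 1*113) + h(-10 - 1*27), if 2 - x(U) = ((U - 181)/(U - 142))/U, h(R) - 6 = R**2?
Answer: 7385063/5363 ≈ 1377.0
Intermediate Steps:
h(R) = 6 + R**2
x(U) = 2 - (-181 + U)/(U*(-142 + U)) (x(U) = 2 - (U - 181)/(U - 142)/U = 2 - (-181 + U)/(-142 + U)/U = 2 - (-181 + U)/(U*(-142 + U)))
x(82 - 1*113) + h(-10 - 1*27) = (181 - 285*(82 - 1*113) + 2*(82 - 1*113)**2)/((82 - 1*113)*(-142 + (82 - 1*113))) + (6 + (-10 - 1*27)**2) = (181 - 285*(82 - 113) + 2*(82 - 113)**2)/((82 - 113)*(-142 + (82 - 113))) + (6 + (-10 - 27)**2) = (181 - 285*(-31) + 2*(-31)**2)/((-31)*(-142 - 31)) + (6 + (-37)**2) = -1/31*(181 + 8835 + 2*961)/(-173) + (6 + 1369) = -1/31*(-1/173)*(181 + 8835 + 1922) + 1375 = -1/31*(-1/173)*10938 + 1375 = 10938/5363 + 1375 = 7385063/5363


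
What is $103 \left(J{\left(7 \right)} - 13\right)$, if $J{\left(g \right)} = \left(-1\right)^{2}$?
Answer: $-1236$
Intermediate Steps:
$J{\left(g \right)} = 1$
$103 \left(J{\left(7 \right)} - 13\right) = 103 \left(1 - 13\right) = 103 \left(-12\right) = -1236$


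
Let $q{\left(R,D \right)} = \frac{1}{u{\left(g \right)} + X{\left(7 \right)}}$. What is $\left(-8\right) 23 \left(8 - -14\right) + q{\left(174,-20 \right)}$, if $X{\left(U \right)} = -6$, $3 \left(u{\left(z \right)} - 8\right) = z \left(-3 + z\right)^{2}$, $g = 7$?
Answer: $- \frac{477661}{118} \approx -4048.0$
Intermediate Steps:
$u{\left(z \right)} = 8 + \frac{z \left(-3 + z\right)^{2}}{3}$
$q{\left(R,D \right)} = \frac{3}{118}$ ($q{\left(R,D \right)} = \frac{1}{\left(8 + \frac{1}{3} \cdot 7 \left(-3 + 7\right)^{2}\right) - 6} = \frac{1}{\left(8 + \frac{1}{3} \cdot 7 \cdot 4^{2}\right) - 6} = \frac{1}{\left(8 + \frac{1}{3} \cdot 7 \cdot 16\right) - 6} = \frac{1}{\left(8 + \frac{112}{3}\right) - 6} = \frac{1}{\frac{136}{3} - 6} = \frac{1}{\frac{118}{3}} = \frac{3}{118}$)
$\left(-8\right) 23 \left(8 - -14\right) + q{\left(174,-20 \right)} = \left(-8\right) 23 \left(8 - -14\right) + \frac{3}{118} = - 184 \left(8 + 14\right) + \frac{3}{118} = \left(-184\right) 22 + \frac{3}{118} = -4048 + \frac{3}{118} = - \frac{477661}{118}$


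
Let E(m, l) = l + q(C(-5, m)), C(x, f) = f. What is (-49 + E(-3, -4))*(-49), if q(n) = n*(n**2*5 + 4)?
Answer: 9800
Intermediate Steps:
q(n) = n*(4 + 5*n**2) (q(n) = n*(5*n**2 + 4) = n*(4 + 5*n**2))
E(m, l) = l + m*(4 + 5*m**2)
(-49 + E(-3, -4))*(-49) = (-49 + (-4 - 3*(4 + 5*(-3)**2)))*(-49) = (-49 + (-4 - 3*(4 + 5*9)))*(-49) = (-49 + (-4 - 3*(4 + 45)))*(-49) = (-49 + (-4 - 3*49))*(-49) = (-49 + (-4 - 147))*(-49) = (-49 - 151)*(-49) = -200*(-49) = 9800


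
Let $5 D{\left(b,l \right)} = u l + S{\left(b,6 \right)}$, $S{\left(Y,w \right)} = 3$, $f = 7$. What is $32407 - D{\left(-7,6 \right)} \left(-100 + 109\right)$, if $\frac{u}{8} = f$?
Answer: $\frac{158984}{5} \approx 31797.0$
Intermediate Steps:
$u = 56$ ($u = 8 \cdot 7 = 56$)
$D{\left(b,l \right)} = \frac{3}{5} + \frac{56 l}{5}$ ($D{\left(b,l \right)} = \frac{56 l + 3}{5} = \frac{3 + 56 l}{5} = \frac{3}{5} + \frac{56 l}{5}$)
$32407 - D{\left(-7,6 \right)} \left(-100 + 109\right) = 32407 - \left(\frac{3}{5} + \frac{56}{5} \cdot 6\right) \left(-100 + 109\right) = 32407 - \left(\frac{3}{5} + \frac{336}{5}\right) 9 = 32407 - \frac{339}{5} \cdot 9 = 32407 - \frac{3051}{5} = \frac{158984}{5}$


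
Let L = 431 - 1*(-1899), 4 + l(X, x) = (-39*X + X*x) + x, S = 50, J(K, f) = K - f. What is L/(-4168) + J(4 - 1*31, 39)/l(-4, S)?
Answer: -69937/2084 ≈ -33.559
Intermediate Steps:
l(X, x) = -4 + x - 39*X + X*x (l(X, x) = -4 + ((-39*X + X*x) + x) = -4 + (x - 39*X + X*x) = -4 + x - 39*X + X*x)
L = 2330 (L = 431 + 1899 = 2330)
L/(-4168) + J(4 - 1*31, 39)/l(-4, S) = 2330/(-4168) + ((4 - 1*31) - 1*39)/(-4 + 50 - 39*(-4) - 4*50) = 2330*(-1/4168) + ((4 - 31) - 39)/(-4 + 50 + 156 - 200) = -1165/2084 + (-27 - 39)/2 = -1165/2084 - 66*1/2 = -1165/2084 - 33 = -69937/2084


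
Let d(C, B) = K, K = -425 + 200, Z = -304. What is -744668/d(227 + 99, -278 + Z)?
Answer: 744668/225 ≈ 3309.6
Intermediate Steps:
K = -225
d(C, B) = -225
-744668/d(227 + 99, -278 + Z) = -744668/(-225) = -744668*(-1/225) = 744668/225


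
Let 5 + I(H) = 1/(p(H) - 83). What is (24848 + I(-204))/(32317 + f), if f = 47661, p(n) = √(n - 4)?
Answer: 88155344/283801933 - 2*I*√13/283801933 ≈ 0.31062 - 2.5409e-8*I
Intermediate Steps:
p(n) = √(-4 + n)
I(H) = -5 + 1/(-83 + √(-4 + H)) (I(H) = -5 + 1/(√(-4 + H) - 83) = -5 + 1/(-83 + √(-4 + H)))
(24848 + I(-204))/(32317 + f) = (24848 + (416 - 5*√(-4 - 204))/(-83 + √(-4 - 204)))/(32317 + 47661) = (24848 + (416 - 20*I*√13)/(-83 + √(-208)))/79978 = (24848 + (416 - 20*I*√13)/(-83 + 4*I*√13))*(1/79978) = 12424/39989 + (416 - 20*I*√13)/(79978*(-83 + 4*I*√13))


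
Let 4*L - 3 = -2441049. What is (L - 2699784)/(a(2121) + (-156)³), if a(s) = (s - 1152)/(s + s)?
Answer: 4680404337/5368131901 ≈ 0.87189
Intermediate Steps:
L = -1220523/2 (L = ¾ + (¼)*(-2441049) = ¾ - 2441049/4 = -1220523/2 ≈ -6.1026e+5)
a(s) = (-1152 + s)/(2*s) (a(s) = (-1152 + s)/((2*s)) = (-1152 + s)*(1/(2*s)) = (-1152 + s)/(2*s))
(L - 2699784)/(a(2121) + (-156)³) = (-1220523/2 - 2699784)/((½)*(-1152 + 2121)/2121 + (-156)³) = -6620091/(2*((½)*(1/2121)*969 - 3796416)) = -6620091/(2*(323/1414 - 3796416)) = -6620091/(2*(-5368131901/1414)) = -6620091/2*(-1414/5368131901) = 4680404337/5368131901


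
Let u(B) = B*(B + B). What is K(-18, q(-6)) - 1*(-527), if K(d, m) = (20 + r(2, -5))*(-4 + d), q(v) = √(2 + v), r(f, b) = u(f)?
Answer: -89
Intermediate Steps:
u(B) = 2*B² (u(B) = B*(2*B) = 2*B²)
r(f, b) = 2*f²
K(d, m) = -112 + 28*d (K(d, m) = (20 + 2*2²)*(-4 + d) = (20 + 2*4)*(-4 + d) = (20 + 8)*(-4 + d) = 28*(-4 + d) = -112 + 28*d)
K(-18, q(-6)) - 1*(-527) = (-112 + 28*(-18)) - 1*(-527) = (-112 - 504) + 527 = -616 + 527 = -89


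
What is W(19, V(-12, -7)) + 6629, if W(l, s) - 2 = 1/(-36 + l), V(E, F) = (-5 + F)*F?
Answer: 112726/17 ≈ 6630.9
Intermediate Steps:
V(E, F) = F*(-5 + F)
W(l, s) = 2 + 1/(-36 + l)
W(19, V(-12, -7)) + 6629 = (-71 + 2*19)/(-36 + 19) + 6629 = (-71 + 38)/(-17) + 6629 = -1/17*(-33) + 6629 = 33/17 + 6629 = 112726/17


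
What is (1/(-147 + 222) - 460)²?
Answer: 1190181001/5625 ≈ 2.1159e+5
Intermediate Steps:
(1/(-147 + 222) - 460)² = (1/75 - 460)² = (-34499/75)² = 1190181001/5625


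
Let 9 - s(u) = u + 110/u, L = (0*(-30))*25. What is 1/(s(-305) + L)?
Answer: 61/19176 ≈ 0.0031811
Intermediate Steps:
L = 0 (L = 0*25 = 0)
s(u) = 9 - u - 110/u (s(u) = 9 - (u + 110/u) = 9 + (-u - 110/u) = 9 - u - 110/u)
1/(s(-305) + L) = 1/((9 - 1*(-305) - 110/(-305)) + 0) = 1/((9 + 305 - 110*(-1/305)) + 0) = 1/((9 + 305 + 22/61) + 0) = 1/(19176/61 + 0) = 1/(19176/61) = 61/19176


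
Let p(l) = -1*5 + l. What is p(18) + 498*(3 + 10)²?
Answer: 84175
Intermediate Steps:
p(l) = -5 + l
p(18) + 498*(3 + 10)² = (-5 + 18) + 498*(3 + 10)² = 13 + 498*13² = 13 + 498*169 = 13 + 84162 = 84175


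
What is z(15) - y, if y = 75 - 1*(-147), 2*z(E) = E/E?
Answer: -443/2 ≈ -221.50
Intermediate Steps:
z(E) = ½ (z(E) = (E/E)/2 = (½)*1 = ½)
y = 222 (y = 75 + 147 = 222)
z(15) - y = ½ - 1*222 = ½ - 222 = -443/2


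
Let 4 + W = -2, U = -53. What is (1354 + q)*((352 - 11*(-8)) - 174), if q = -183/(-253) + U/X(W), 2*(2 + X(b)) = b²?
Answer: 727577963/2024 ≈ 3.5948e+5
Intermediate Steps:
W = -6 (W = -4 - 2 = -6)
X(b) = -2 + b²/2
q = -10481/4048 (q = -183/(-253) - 53/(-2 + (½)*(-6)²) = -183*(-1/253) - 53/(-2 + (½)*36) = 183/253 - 53/(-2 + 18) = 183/253 - 53/16 = -10481/4048 ≈ -2.5892)
(1354 + q)*((352 - 11*(-8)) - 174) = (1354 - 10481/4048)*((352 - 11*(-8)) - 174) = 5470511*((352 + 88) - 174)/4048 = 5470511*(440 - 174)/4048 = (5470511/4048)*266 = 727577963/2024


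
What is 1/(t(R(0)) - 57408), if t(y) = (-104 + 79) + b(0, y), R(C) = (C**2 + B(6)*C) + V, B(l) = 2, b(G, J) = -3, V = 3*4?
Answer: -1/57436 ≈ -1.7411e-5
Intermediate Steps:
V = 12
R(C) = 12 + C**2 + 2*C (R(C) = (C**2 + 2*C) + 12 = 12 + C**2 + 2*C)
t(y) = -28 (t(y) = (-104 + 79) - 3 = -25 - 3 = -28)
1/(t(R(0)) - 57408) = 1/(-28 - 57408) = 1/(-57436) = -1/57436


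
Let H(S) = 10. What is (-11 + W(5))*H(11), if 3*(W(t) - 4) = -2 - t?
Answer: -280/3 ≈ -93.333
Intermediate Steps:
W(t) = 10/3 - t/3 (W(t) = 4 + (-2 - t)/3 = 4 + (-⅔ - t/3) = 10/3 - t/3)
(-11 + W(5))*H(11) = (-11 + (10/3 - ⅓*5))*10 = (-11 + (10/3 - 5/3))*10 = (-11 + 5/3)*10 = -28/3*10 = -280/3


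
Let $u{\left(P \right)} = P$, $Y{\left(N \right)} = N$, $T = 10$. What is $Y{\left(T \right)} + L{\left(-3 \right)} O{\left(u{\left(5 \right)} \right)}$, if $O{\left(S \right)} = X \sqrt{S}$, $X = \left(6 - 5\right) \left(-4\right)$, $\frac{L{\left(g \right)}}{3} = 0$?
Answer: $10$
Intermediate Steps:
$L{\left(g \right)} = 0$ ($L{\left(g \right)} = 3 \cdot 0 = 0$)
$X = -4$ ($X = 1 \left(-4\right) = -4$)
$O{\left(S \right)} = - 4 \sqrt{S}$
$Y{\left(T \right)} + L{\left(-3 \right)} O{\left(u{\left(5 \right)} \right)} = 10 + 0 \left(- 4 \sqrt{5}\right) = 10 + 0 = 10$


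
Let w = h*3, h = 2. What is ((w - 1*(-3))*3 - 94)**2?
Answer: 4489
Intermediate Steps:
w = 6 (w = 2*3 = 6)
((w - 1*(-3))*3 - 94)**2 = ((6 - 1*(-3))*3 - 94)**2 = ((6 + 3)*3 - 94)**2 = (9*3 - 94)**2 = (27 - 94)**2 = (-67)**2 = 4489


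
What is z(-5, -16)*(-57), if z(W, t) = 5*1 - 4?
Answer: -57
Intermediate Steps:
z(W, t) = 1 (z(W, t) = 5 - 4 = 1)
z(-5, -16)*(-57) = 1*(-57) = -57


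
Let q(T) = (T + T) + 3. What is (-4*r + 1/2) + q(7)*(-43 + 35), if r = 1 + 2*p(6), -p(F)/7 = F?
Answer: 393/2 ≈ 196.50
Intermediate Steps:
p(F) = -7*F
r = -83 (r = 1 + 2*(-7*6) = 1 + 2*(-42) = 1 - 84 = -83)
q(T) = 3 + 2*T (q(T) = 2*T + 3 = 3 + 2*T)
(-4*r + 1/2) + q(7)*(-43 + 35) = (-4*(-83) + 1/2) + (3 + 2*7)*(-43 + 35) = (332 + ½) + (3 + 14)*(-8) = 665/2 + 17*(-8) = 665/2 - 136 = 393/2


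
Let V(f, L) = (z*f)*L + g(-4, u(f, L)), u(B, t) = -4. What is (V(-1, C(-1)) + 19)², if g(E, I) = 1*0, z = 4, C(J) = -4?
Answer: 1225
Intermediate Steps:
g(E, I) = 0
V(f, L) = 4*L*f (V(f, L) = (4*f)*L + 0 = 4*L*f + 0 = 4*L*f)
(V(-1, C(-1)) + 19)² = (4*(-4)*(-1) + 19)² = (16 + 19)² = 35² = 1225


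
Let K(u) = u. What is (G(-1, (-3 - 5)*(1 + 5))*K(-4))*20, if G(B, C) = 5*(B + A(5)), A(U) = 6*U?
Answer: -11600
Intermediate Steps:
G(B, C) = 150 + 5*B (G(B, C) = 5*(B + 6*5) = 5*(B + 30) = 5*(30 + B) = 150 + 5*B)
(G(-1, (-3 - 5)*(1 + 5))*K(-4))*20 = ((150 + 5*(-1))*(-4))*20 = ((150 - 5)*(-4))*20 = (145*(-4))*20 = -580*20 = -11600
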